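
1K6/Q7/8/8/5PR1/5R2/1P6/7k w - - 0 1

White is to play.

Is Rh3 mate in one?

yes

After Rh3: black king on h1; in check: yes, from the white rook on h3.
King squares — g1: attacked by Rg4; g2: attacked by Rg4; h2: attacked by Rh3.
Black has no legal moves → checkmate.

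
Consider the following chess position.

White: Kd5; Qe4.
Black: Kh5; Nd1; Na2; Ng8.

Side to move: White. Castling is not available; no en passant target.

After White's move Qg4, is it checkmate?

no

After Qg4: black king on h5; in check: yes, from the white queen on g4.
Black has 2 legal replies: Kh6, Kxg4.
In check but a legal move exists → not checkmate.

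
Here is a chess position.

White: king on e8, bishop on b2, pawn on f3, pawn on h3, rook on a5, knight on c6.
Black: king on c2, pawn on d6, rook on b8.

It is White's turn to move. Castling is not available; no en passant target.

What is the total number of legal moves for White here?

5

White to move; king on e8.
In check: yes, from the black rook on b8.
Legal moves: Kf7, Ke7, Kd7, Nd8, Nxb8.
Count: 5.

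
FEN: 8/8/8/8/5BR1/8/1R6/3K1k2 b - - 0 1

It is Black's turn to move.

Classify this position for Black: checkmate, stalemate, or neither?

Black to move; black king on f1.
In check: no.
King squares — e1: attacked by Kd1; g1: attacked by Rg4; e2: attacked by Kd1; f2: attacked by Rb2; g2: attacked by Rb2.
Legal moves for Black: none.
Not in check and no legal moves → stalemate.

stalemate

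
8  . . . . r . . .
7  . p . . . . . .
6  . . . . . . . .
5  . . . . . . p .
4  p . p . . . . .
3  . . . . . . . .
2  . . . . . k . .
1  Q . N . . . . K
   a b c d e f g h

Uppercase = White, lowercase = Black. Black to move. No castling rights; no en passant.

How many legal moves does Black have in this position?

24

Black to move; king on f2.
In check: no.
Legal moves: Rh8+, Rg8, Rf8, Rd8, Rc8, Rb8, Ra8, Re7, Re6, Re5, Re4, Re3, Re2, Re1+, Kg3, Kf3, Ke3, Kf1, Ke1, b6, g4, c3, a3, b5.
Count: 24.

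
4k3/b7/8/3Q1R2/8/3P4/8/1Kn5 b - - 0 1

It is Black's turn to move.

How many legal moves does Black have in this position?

12

Black to move; king on e8.
In check: no.
Legal moves: Ke7, Bb8, Bb6, Bc5, Bd4, Be3, Bf2, Bg1, Nxd3, Nb3, Ne2, Na2.
Count: 12.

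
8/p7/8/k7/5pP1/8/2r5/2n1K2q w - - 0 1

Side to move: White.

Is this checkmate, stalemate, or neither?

White to move; white king on e1.
In check: yes, from the black queen on h1.
King squares — d1: attacked by Qh1; f1: attacked by Qh1; d2: attacked by Rc2; e2: attacked by Nc1; f2: attacked by Rc2.
Legal moves for White: none.
In check with no legal moves → checkmate.

checkmate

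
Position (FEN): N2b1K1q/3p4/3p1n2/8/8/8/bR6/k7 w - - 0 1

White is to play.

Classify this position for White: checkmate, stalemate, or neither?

checkmate

White to move; white king on f8.
In check: yes, from the black queen on h8.
King squares — e7: attacked by Bd8; f7: attacked by Ba2; g7: attacked by Qh8; e8: attacked by Nf6; g8: attacked by Ba2.
Legal moves for White: none.
In check with no legal moves → checkmate.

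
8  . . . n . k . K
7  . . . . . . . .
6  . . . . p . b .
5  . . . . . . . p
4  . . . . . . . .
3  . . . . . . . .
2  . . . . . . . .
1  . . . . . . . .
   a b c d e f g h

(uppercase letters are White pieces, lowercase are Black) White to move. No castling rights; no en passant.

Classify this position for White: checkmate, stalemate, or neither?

stalemate

White to move; white king on h8.
In check: no.
King squares — g7: attacked by Kf8; h7: attacked by Bg6; g8: attacked by Kf8.
Legal moves for White: none.
Not in check and no legal moves → stalemate.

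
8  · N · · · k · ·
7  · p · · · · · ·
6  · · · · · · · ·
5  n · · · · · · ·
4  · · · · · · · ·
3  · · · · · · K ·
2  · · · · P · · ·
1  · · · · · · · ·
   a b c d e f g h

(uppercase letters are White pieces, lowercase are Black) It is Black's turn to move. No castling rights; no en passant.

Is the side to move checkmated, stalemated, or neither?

Black to move; black king on f8.
In check: no.
Legal moves for Black: Kg8, Ke8, Kg7, Kf7, Ke7, Nc6, Nc4, Nb3, b6, b5.
Black has 10 legal moves and is not in check → neither.

neither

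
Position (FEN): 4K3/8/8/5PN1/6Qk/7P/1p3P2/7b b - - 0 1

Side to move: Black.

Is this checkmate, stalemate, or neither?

Black to move; black king on h4.
In check: yes, from the white queen on g4.
King squares — g3: attacked by Pf2; h3: attacked by Qg4; g4: attacked by Ph3; g5: attacked by Qg4; h5: attacked by Qg4.
Legal moves for Black: none.
In check with no legal moves → checkmate.

checkmate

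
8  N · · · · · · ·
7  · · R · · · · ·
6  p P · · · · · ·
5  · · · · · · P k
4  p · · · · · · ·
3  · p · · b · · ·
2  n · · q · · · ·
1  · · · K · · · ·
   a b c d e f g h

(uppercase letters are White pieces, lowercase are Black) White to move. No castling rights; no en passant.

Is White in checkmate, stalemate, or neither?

White to move; white king on d1.
In check: yes, from the black queen on d2.
King squares — c1: attacked by Na2; e1: attacked by Qd2; c2: attacked by Qd2; d2: attacked by Be3; e2: attacked by Qd2.
Legal moves for White: none.
In check with no legal moves → checkmate.

checkmate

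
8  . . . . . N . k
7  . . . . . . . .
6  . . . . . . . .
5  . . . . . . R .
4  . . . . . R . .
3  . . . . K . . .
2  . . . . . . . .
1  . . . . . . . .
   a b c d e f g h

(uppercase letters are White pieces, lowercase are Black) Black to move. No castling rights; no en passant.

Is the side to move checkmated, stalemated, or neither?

stalemate

Black to move; black king on h8.
In check: no.
King squares — g7: attacked by Rg5; h7: attacked by Nf8; g8: attacked by Rg5.
Legal moves for Black: none.
Not in check and no legal moves → stalemate.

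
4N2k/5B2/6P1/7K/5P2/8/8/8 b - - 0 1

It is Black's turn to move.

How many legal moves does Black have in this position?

Black to move; king on h8.
In check: no.
Legal moves: none.
Count: 0.

0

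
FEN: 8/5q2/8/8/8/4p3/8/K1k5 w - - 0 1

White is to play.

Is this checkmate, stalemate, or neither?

stalemate

White to move; white king on a1.
In check: no.
King squares — b1: attacked by Kc1; a2: attacked by Qf7; b2: attacked by Kc1.
Legal moves for White: none.
Not in check and no legal moves → stalemate.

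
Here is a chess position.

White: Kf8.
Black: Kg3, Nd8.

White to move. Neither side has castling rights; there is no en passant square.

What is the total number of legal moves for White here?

4

White to move; king on f8.
In check: no.
Legal moves: Kg8, Ke8, Kg7, Ke7.
Count: 4.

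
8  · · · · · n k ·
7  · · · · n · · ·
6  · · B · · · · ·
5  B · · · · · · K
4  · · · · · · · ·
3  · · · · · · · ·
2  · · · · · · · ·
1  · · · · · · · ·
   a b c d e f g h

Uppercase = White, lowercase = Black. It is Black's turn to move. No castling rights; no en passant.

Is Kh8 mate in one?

After Kh8: white king on h5; in check: no.
White is not in check, so this cannot be checkmate.

no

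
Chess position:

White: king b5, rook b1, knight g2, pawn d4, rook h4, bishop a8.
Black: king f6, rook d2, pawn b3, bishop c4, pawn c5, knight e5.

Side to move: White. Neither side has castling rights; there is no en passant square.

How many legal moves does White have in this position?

4

White to move; king on b5.
In check: yes, from the black bishop on c4.
Legal moves: Kb6, Kxc5, Ka5, Ka4.
Count: 4.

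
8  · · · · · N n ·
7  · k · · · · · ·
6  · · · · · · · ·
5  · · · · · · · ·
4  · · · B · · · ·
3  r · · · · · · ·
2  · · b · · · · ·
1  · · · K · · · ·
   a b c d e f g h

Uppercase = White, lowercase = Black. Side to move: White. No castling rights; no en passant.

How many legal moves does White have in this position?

5

White to move; king on d1.
In check: yes, from the black bishop on c2.
Legal moves: Ke2, Kd2, Kxc2, Ke1, Kc1.
Count: 5.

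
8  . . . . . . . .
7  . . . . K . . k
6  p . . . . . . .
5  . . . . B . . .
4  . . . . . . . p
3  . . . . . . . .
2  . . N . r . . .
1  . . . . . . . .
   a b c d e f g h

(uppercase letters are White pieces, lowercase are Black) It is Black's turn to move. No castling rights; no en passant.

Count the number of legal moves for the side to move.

14

Black to move; king on h7.
In check: no.
Legal moves: Kg8, Kh6, Kg6, Rxe5+, Re4, Re3, Rh2, Rg2, Rf2, Rd2, Rxc2, Re1, a5, h3.
Count: 14.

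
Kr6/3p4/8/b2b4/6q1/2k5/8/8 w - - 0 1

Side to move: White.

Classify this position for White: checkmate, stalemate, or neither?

neither

White to move; white king on a8.
In check: yes, from the black bishop on d5 and the black rook on b8.
King squares — a7: available; b7: attacked by Bd5; b8: available.
Legal moves for White: Kxb8, Ka7.
White is in check but has 2 legal moves → neither.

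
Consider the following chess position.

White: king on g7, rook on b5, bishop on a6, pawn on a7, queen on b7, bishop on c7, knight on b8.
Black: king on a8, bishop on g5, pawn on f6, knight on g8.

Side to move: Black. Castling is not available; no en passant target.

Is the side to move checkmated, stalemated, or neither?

Black to move; black king on a8.
In check: yes, from the white queen on b7.
King squares — a7: attacked by Qb7; b7: attacked by Rb5; b8: attacked by Pa7.
Legal moves for Black: none.
In check with no legal moves → checkmate.

checkmate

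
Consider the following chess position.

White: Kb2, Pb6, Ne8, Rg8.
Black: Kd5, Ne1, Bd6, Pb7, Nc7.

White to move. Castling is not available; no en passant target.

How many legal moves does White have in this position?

20

White to move; king on b2.
In check: no.
Legal moves: Rh8, Rf8, Rg7, Rg6, Rg5+, Rg4, Rg3, Rg2, Rg1, Ng7, Nxc7+, Nf6+, Nxd6, Kc3, Kb3, Ka2, Kc1, Kb1, Ka1, bxc7.
Count: 20.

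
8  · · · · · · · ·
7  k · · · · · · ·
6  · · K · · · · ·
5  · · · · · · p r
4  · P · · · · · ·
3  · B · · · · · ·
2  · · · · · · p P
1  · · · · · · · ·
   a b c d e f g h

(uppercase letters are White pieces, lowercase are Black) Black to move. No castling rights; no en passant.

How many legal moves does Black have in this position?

Black to move; king on a7.
In check: no.
Legal moves: Kb8, Ka8, Ka6, Rh8, Rh7, Rh6+, Rh4, Rh3, Rxh2, g4, g1=Q, g1=R, g1=B, g1=N.
Count: 14.

14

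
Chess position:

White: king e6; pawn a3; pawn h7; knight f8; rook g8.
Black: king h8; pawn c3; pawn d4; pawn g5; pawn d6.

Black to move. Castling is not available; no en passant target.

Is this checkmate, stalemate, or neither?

Black to move; black king on h8.
In check: yes, from the white rook on g8.
King squares — g7: attacked by Rg8; h7: attacked by Nf8; g8: attacked by Ph7.
Legal moves for Black: none.
In check with no legal moves → checkmate.

checkmate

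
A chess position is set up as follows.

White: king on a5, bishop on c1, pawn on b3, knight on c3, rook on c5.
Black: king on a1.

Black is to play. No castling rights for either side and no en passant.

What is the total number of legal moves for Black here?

Black to move; king on a1.
In check: no.
Legal moves: none.
Count: 0.

0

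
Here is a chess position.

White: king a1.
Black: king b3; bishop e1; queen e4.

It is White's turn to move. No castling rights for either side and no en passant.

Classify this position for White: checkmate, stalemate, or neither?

White to move; white king on a1.
In check: no.
King squares — b1: attacked by Qe4; a2: attacked by Kb3; b2: attacked by Kb3.
Legal moves for White: none.
Not in check and no legal moves → stalemate.

stalemate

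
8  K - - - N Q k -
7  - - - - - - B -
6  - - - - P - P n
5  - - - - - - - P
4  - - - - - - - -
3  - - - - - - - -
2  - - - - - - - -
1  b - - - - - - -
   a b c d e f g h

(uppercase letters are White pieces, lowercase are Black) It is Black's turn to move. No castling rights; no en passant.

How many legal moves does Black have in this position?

Black to move; king on g8.
In check: yes, from the white queen on f8.
Legal moves: none.
Count: 0.

0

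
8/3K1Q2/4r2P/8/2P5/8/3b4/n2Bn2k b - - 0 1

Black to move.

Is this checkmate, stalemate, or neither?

neither

Black to move; black king on h1.
In check: no.
Legal moves for Black include: Re8, Re7+, Rxh6, Rg6, Rf6, Rd6+, Rc6, Rb6, Ra6, Re5, Re4, Re3, Re2, Bxh6, Bg5, Ba5, Bf4, Bb4, ... (list truncated; more exist).
Black has legal moves and is not in check → neither.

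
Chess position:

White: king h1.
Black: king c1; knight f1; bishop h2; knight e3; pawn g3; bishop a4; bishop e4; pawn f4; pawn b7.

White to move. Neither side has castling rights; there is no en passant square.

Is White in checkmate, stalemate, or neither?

White to move; white king on h1.
In check: yes, from the black bishop on e4.
King squares — g1: attacked by Bh2; g2: attacked by Ne3; h2: attacked by Nf1.
Legal moves for White: none.
In check with no legal moves → checkmate.

checkmate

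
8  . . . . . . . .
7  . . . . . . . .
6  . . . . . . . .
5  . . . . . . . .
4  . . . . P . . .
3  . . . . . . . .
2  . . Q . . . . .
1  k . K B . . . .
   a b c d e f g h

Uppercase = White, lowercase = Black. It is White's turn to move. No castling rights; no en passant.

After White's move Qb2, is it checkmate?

After Qb2: black king on a1; in check: yes, from the white queen on b2.
King squares — b1: attacked by Kc1; a2: attacked by Qb2; b2: attacked by Kc1.
Black has no legal moves → checkmate.

yes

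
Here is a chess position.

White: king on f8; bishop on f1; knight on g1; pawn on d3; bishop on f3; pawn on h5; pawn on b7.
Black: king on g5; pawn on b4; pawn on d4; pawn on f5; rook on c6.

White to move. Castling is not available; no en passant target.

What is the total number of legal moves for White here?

23

White to move; king on f8.
In check: no.
Legal moves: Kg8, Ke8, Kg7, Kf7, Ke7, Bxc6, Bd5, Bg4, Be4, B3g2, B3e2, Bh1, Bd1, Nh3+, Ne2, Bh3, B1g2, B1e2, b8=Q, b8=R, b8=B, b8=N, h6.
Count: 23.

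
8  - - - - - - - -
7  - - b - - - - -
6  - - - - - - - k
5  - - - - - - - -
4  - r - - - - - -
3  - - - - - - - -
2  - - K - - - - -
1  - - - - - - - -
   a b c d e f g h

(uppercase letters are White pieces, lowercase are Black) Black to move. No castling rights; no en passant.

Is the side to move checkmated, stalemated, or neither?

Black to move; black king on h6.
In check: no.
Legal moves for Black include: Bd8, Bb8, Bd6, Bb6, Be5, Ba5, Bf4, Bg3, Bh2, Kh7, Kg7, Kg6, Kh5, Kg5, Rb8, Rb7, Rb6, Rb5, ... (list truncated; more exist).
Black has legal moves and is not in check → neither.

neither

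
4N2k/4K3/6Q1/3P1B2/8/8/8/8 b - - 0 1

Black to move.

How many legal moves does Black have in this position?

0

Black to move; king on h8.
In check: no.
Legal moves: none.
Count: 0.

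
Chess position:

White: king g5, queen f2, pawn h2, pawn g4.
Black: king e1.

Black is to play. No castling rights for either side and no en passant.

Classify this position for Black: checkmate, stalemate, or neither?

Black to move; black king on e1.
In check: yes, from the white queen on f2.
Legal moves for Black: Kxf2, Kd1.
Black is in check but has 2 legal moves → neither.

neither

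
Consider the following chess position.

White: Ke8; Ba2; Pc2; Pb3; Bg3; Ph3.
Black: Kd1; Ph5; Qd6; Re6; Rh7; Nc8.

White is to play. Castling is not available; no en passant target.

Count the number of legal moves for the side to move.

0

White to move; king on e8.
In check: yes, from the black rook on e6.
Legal moves: none.
Count: 0.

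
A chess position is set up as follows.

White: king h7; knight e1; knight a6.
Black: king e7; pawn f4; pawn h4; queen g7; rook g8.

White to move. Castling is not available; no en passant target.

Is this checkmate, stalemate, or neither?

checkmate

White to move; white king on h7.
In check: yes, from the black queen on g7.
King squares — g6: attacked by Qg7; h6: attacked by Qg7; g7: attacked by Rg8; g8: attacked by Qg7; h8: attacked by Qg7.
Legal moves for White: none.
In check with no legal moves → checkmate.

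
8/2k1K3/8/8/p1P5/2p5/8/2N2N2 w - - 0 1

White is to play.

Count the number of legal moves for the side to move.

White to move; king on e7.
In check: no.
Legal moves: Kf8, Ke8, Kf7, Kf6, Ke6, Ng3, Ne3, Nh2, Nd2, Nd3, Nb3, Ne2, Na2, c5.
Count: 14.

14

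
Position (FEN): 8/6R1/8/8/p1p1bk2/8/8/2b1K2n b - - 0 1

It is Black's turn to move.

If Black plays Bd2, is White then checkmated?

After Bd2: white king on e1; in check: yes, from the black bishop on d2.
White has 4 legal replies: Ke2, Kxd2, Kf1, Kd1.
In check but a legal move exists → not checkmate.

no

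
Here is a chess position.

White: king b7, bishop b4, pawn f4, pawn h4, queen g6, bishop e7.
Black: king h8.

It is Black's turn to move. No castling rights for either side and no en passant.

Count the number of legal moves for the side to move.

Black to move; king on h8.
In check: no.
Legal moves: none.
Count: 0.

0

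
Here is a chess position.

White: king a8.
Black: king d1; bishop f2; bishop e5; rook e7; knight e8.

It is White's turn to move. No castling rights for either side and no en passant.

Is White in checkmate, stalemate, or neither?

stalemate

White to move; white king on a8.
In check: no.
King squares — a7: attacked by Bf2; b7: attacked by Re7; b8: attacked by Be5.
Legal moves for White: none.
Not in check and no legal moves → stalemate.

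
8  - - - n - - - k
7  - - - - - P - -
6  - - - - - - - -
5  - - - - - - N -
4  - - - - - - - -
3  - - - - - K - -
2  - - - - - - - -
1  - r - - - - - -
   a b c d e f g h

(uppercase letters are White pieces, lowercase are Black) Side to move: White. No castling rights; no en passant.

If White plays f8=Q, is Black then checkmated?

yes

After f8=Q: black king on h8; in check: yes, from the white queen on f8.
King squares — g7: attacked by Qf8; h7: attacked by Ng5; g8: attacked by Qf8.
Black has no legal moves → checkmate.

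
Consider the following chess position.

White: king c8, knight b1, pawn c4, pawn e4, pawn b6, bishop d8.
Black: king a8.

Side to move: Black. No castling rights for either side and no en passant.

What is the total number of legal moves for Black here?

0

Black to move; king on a8.
In check: no.
Legal moves: none.
Count: 0.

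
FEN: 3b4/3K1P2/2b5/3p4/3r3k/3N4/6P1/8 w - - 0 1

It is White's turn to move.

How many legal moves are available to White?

5

White to move; king on d7.
In check: yes, from the black bishop on c6.
Legal moves: Kxd8, Kc8, Ke6, Kd6, Kxc6.
Count: 5.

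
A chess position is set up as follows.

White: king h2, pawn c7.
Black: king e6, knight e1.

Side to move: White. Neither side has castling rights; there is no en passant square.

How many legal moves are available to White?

White to move; king on h2.
In check: no.
Legal moves: Kh3, Kg3, Kh1, Kg1, c8=Q+, c8=R, c8=B+, c8=N.
Count: 8.

8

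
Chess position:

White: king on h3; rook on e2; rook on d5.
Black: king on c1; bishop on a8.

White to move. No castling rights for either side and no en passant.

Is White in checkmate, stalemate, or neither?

White to move; white king on h3.
In check: no.
Legal moves for White include: Rd8, Rd7, Rd6, Rh5, Rg5, Rf5, Rde5, Rc5+, Rb5, Ra5, Rd4, Rd3, Rdd2, Rd1+, Kh4, Kg4, Kg3, Kh2, ... (list truncated; more exist).
White has legal moves and is not in check → neither.

neither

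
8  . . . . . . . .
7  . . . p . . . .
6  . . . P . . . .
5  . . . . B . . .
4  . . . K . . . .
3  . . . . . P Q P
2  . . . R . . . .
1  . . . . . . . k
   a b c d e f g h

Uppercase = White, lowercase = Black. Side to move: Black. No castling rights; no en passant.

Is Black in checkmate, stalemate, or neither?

Black to move; black king on h1.
In check: no.
King squares — g1: attacked by Qg3; g2: attacked by Rd2; h2: attacked by Rd2.
Legal moves for Black: none.
Not in check and no legal moves → stalemate.

stalemate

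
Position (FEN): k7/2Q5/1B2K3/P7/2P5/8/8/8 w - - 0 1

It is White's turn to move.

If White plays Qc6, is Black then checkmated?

After Qc6: black king on a8; in check: yes, from the white queen on c6.
Black has 1 legal reply: Kb8.
In check but a legal move exists → not checkmate.

no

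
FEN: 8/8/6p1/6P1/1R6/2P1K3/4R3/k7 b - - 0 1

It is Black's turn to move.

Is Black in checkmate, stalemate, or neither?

Black to move; black king on a1.
In check: no.
King squares — b1: attacked by Rb4; a2: attacked by Re2; b2: attacked by Re2.
Legal moves for Black: none.
Not in check and no legal moves → stalemate.

stalemate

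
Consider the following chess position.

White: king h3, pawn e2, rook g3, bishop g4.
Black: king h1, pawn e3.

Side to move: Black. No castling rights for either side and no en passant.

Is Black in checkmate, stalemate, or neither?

stalemate

Black to move; black king on h1.
In check: no.
King squares — g1: attacked by Rg3; g2: attacked by Rg3; h2: attacked by Kh3.
Legal moves for Black: none.
Not in check and no legal moves → stalemate.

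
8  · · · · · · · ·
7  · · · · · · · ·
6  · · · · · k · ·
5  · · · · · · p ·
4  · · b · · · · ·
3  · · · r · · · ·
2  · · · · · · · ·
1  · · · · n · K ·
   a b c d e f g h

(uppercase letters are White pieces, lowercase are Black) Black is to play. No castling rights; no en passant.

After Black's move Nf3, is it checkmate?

no

After Nf3: white king on g1; in check: yes, from the black knight on f3.
White has 4 legal replies: Kg2, Kf2, Kh1, Kf1.
In check but a legal move exists → not checkmate.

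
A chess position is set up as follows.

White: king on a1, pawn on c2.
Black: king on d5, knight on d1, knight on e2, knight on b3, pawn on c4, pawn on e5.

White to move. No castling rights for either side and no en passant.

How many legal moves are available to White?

3

White to move; king on a1.
In check: yes, from the black knight on b3.
Legal moves: Ka2, Kb1, cxb3.
Count: 3.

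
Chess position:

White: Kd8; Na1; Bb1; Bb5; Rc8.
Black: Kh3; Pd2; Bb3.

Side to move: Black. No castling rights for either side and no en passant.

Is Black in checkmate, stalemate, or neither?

neither

Black to move; black king on h3.
In check: no.
Legal moves for Black: Kh4, Kg4, Kg3, Kh2, Kg2, Bg8, Bf7, Be6, Bd5, Bc4, Ba4, Bc2, Ba2, Bd1, d1=Q+, d1=R+, d1=B, d1=N.
Black has 18 legal moves and is not in check → neither.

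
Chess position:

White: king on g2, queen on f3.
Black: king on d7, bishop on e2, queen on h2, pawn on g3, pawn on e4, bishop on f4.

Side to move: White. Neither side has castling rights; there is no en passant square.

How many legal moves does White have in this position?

White to move; king on g2.
In check: yes, from the black queen on h2.
Legal moves: none.
Count: 0.

0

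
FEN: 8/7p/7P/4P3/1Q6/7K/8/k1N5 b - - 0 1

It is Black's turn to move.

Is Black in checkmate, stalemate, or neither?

stalemate

Black to move; black king on a1.
In check: no.
King squares — b1: attacked by Qb4; a2: attacked by Nc1; b2: attacked by Qb4.
Legal moves for Black: none.
Not in check and no legal moves → stalemate.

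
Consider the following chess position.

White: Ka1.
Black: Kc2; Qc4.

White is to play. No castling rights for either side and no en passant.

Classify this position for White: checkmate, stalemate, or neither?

White to move; white king on a1.
In check: no.
King squares — b1: attacked by Kc2; a2: attacked by Qc4; b2: attacked by Kc2.
Legal moves for White: none.
Not in check and no legal moves → stalemate.

stalemate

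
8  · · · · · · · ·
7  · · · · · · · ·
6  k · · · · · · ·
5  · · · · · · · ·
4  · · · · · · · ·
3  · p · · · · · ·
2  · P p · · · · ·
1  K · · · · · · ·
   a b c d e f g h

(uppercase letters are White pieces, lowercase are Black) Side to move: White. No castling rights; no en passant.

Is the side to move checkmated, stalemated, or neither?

stalemate

White to move; white king on a1.
In check: no.
King squares — b1: attacked by Pc2; a2: attacked by Pb3; b2: own pawn.
Legal moves for White: none.
Not in check and no legal moves → stalemate.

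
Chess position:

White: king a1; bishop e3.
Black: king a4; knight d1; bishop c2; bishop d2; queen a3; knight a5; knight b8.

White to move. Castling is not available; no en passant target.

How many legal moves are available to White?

White to move; king on a1.
In check: yes, from the black queen on a3.
Legal moves: none.
Count: 0.

0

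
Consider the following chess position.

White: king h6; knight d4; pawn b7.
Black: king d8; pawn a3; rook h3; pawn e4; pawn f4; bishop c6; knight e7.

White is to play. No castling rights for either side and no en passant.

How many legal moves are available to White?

2

White to move; king on h6.
In check: yes, from the black rook on h3.
Legal moves: Kg7, Kg5.
Count: 2.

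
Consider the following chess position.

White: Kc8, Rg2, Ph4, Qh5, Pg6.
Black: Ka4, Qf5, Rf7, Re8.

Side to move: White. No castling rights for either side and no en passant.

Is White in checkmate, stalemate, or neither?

checkmate

White to move; white king on c8.
In check: yes, from the black queen on f5 and the black rook on e8.
King squares — b7: attacked by Rf7; c7: attacked by Rf7; d7: attacked by Qf5; b8: attacked by Re8; d8: attacked by Re8.
Legal moves for White: none.
In check with no legal moves → checkmate.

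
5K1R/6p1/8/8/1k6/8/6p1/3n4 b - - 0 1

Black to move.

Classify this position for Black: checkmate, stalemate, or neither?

Black to move; black king on b4.
In check: no.
Legal moves for Black: Kc5, Kb5, Ka5, Kc4, Ka4, Kc3, Kb3, Ka3, Ne3, Nc3, Nf2, Nb2, g6, g1=Q, g1=R, g1=B, g1=N, g5.
Black has 18 legal moves and is not in check → neither.

neither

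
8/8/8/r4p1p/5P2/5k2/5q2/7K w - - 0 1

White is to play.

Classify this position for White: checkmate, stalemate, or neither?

stalemate

White to move; white king on h1.
In check: no.
King squares — g1: attacked by Qf2; g2: attacked by Qf2; h2: attacked by Qf2.
Legal moves for White: none.
Not in check and no legal moves → stalemate.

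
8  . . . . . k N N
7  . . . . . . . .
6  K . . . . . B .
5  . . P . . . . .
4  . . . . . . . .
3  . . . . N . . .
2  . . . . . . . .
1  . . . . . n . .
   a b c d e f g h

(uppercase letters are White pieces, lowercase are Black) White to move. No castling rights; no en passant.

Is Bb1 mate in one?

no

After Bb1: black king on f8; in check: no.
Black is not in check, so this cannot be checkmate.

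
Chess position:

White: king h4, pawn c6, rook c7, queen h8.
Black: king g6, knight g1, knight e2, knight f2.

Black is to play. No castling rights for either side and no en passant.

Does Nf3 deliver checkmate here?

yes

After Nf3: white king on h4; in check: yes, from the black knight on f3.
King squares — g3: attacked by Ne2; h3: attacked by Nf2; g4: attacked by Nf2; g5: attacked by Nf3; h5: attacked by Kg6.
White has no legal moves → checkmate.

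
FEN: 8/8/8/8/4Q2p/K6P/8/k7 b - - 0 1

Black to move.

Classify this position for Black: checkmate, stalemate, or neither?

Black to move; black king on a1.
In check: no.
King squares — b1: attacked by Qe4; a2: attacked by Ka3; b2: attacked by Ka3.
Legal moves for Black: none.
Not in check and no legal moves → stalemate.

stalemate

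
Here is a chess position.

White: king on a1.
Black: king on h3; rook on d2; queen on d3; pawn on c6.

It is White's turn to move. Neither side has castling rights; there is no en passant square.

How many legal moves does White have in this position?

White to move; king on a1.
In check: no.
Legal moves: none.
Count: 0.

0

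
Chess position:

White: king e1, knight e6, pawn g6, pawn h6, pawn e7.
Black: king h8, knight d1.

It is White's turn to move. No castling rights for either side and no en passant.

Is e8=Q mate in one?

After e8=Q: black king on h8; in check: yes, from the white queen on e8.
King squares — g7: attacked by Ne6; h7: attacked by Pg6; g8: attacked by Qe8.
Black has no legal moves → checkmate.

yes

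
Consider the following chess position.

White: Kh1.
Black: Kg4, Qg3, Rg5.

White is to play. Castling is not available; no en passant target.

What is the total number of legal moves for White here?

0

White to move; king on h1.
In check: no.
Legal moves: none.
Count: 0.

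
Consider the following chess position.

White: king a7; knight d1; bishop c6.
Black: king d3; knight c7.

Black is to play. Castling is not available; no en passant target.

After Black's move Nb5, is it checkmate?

no

After Nb5: white king on a7; in check: yes, from the black knight on b5.
White has 6 legal replies: Kb8, Ka8, Kb7, Kb6, Ka6, Bxb5+.
In check but a legal move exists → not checkmate.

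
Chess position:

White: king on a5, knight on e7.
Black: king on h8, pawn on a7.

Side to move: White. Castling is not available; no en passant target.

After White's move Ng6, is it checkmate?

no

After Ng6: black king on h8; in check: yes, from the white knight on g6.
Black has 3 legal replies: Kg8, Kh7, Kg7.
In check but a legal move exists → not checkmate.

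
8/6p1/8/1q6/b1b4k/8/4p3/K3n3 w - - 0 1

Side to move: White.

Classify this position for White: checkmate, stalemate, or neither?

White to move; white king on a1.
In check: no.
King squares — b1: attacked by Qb5; a2: attacked by Bc4; b2: attacked by Qb5.
Legal moves for White: none.
Not in check and no legal moves → stalemate.

stalemate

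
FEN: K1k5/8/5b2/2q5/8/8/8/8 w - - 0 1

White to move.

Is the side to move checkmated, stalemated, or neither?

stalemate

White to move; white king on a8.
In check: no.
King squares — a7: attacked by Qc5; b7: attacked by Kc8; b8: attacked by Kc8.
Legal moves for White: none.
Not in check and no legal moves → stalemate.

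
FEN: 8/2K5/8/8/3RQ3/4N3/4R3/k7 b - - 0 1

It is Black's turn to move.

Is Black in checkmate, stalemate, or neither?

stalemate

Black to move; black king on a1.
In check: no.
King squares — b1: attacked by Qe4; a2: attacked by Re2; b2: attacked by Re2.
Legal moves for Black: none.
Not in check and no legal moves → stalemate.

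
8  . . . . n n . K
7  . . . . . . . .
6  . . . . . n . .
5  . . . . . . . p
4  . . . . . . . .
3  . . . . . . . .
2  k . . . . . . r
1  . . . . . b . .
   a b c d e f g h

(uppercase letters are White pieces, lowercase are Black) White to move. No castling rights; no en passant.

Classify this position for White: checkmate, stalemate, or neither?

stalemate

White to move; white king on h8.
In check: no.
King squares — g7: attacked by Ne8; h7: attacked by Nf6; g8: attacked by Nf6.
Legal moves for White: none.
Not in check and no legal moves → stalemate.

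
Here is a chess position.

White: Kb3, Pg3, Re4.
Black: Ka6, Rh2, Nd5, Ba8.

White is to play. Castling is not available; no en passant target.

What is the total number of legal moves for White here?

18

White to move; king on b3.
In check: no.
Legal moves: Re8, Re7, Re6+, Re5, Rh4, Rg4, Rf4, Rd4, Rc4, Rb4, Ra4+, Re3, Re2, Re1, Kc4, Ka4, Ka3, g4.
Count: 18.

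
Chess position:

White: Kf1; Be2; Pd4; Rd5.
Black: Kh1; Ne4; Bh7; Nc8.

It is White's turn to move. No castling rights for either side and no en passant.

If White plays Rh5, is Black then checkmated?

yes

After Rh5: black king on h1; in check: yes, from the white rook on h5.
King squares — g1: attacked by Kf1; g2: attacked by Kf1; h2: attacked by Rh5.
Black has no legal moves → checkmate.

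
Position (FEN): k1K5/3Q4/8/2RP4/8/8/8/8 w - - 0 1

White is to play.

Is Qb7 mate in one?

yes

After Qb7: black king on a8; in check: yes, from the white queen on b7.
King squares — a7: attacked by Qb7; b7: attacked by Kc8; b8: attacked by Qb7.
Black has no legal moves → checkmate.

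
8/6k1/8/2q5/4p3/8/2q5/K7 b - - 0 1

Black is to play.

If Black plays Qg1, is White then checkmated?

yes

After Qg1: white king on a1; in check: yes, from the black queen on g1.
King squares — b1: attacked by Qg1; a2: attacked by Qc2; b2: attacked by Qc2.
White has no legal moves → checkmate.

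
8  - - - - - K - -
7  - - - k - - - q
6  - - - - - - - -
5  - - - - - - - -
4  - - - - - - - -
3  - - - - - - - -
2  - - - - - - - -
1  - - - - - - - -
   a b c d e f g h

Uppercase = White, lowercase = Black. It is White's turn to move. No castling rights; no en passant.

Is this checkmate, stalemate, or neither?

stalemate

White to move; white king on f8.
In check: no.
King squares — e7: attacked by Kd7; f7: attacked by Qh7; g7: attacked by Qh7; e8: attacked by Kd7; g8: attacked by Qh7.
Legal moves for White: none.
Not in check and no legal moves → stalemate.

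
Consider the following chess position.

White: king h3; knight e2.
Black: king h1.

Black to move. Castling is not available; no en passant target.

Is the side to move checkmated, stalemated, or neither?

Black to move; black king on h1.
In check: no.
King squares — g1: attacked by Ne2; g2: attacked by Kh3; h2: attacked by Kh3.
Legal moves for Black: none.
Not in check and no legal moves → stalemate.

stalemate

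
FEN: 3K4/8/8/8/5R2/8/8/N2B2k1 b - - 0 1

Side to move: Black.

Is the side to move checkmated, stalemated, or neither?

Black to move; black king on g1.
In check: no.
Legal moves for Black: Kh2, Kg2, Kh1.
Black has 3 legal moves and is not in check → neither.

neither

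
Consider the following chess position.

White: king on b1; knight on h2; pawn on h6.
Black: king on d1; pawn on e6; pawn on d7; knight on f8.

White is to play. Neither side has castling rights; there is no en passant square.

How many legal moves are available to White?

7

White to move; king on b1.
In check: no.
Legal moves: Ng4, Nf3, Nf1, Kb2, Ka2, Ka1, h7.
Count: 7.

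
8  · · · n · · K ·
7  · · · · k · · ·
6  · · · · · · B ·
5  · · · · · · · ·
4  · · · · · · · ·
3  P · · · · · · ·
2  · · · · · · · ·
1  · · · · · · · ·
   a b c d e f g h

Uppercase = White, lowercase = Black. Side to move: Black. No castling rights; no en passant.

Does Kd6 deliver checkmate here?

After Kd6: white king on g8; in check: no.
White is not in check, so this cannot be checkmate.

no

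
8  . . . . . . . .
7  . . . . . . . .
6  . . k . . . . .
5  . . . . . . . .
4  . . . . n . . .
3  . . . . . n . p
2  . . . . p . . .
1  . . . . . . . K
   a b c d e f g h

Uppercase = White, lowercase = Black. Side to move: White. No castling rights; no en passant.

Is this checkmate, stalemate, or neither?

stalemate

White to move; white king on h1.
In check: no.
King squares — g1: attacked by Nf3; g2: attacked by Ph3; h2: attacked by Nf3.
Legal moves for White: none.
Not in check and no legal moves → stalemate.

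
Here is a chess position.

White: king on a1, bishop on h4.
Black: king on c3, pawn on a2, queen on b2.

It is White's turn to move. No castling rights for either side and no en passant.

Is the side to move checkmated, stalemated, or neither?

White to move; white king on a1.
In check: yes, from the black queen on b2.
King squares — b1: attacked by Pa2; a2: attacked by Qb2; b2: attacked by Kc3.
Legal moves for White: none.
In check with no legal moves → checkmate.

checkmate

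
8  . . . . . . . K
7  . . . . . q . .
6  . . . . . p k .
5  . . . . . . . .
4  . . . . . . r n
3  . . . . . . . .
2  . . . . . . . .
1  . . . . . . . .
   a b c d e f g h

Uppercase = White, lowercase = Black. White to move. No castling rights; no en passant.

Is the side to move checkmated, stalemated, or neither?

White to move; white king on h8.
In check: no.
King squares — g7: attacked by Kg6; h7: attacked by Kg6; g8: attacked by Qf7.
Legal moves for White: none.
Not in check and no legal moves → stalemate.

stalemate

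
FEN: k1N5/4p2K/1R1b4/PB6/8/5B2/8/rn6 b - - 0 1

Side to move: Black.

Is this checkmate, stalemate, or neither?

checkmate

Black to move; black king on a8.
In check: yes, from the white bishop on f3.
King squares — a7: attacked by Nc8; b7: attacked by Bf3; b8: attacked by Rb6.
Legal moves for Black: none.
In check with no legal moves → checkmate.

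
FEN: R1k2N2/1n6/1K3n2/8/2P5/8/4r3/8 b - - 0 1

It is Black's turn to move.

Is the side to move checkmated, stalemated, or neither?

Black to move; black king on c8.
In check: yes, from the white rook on a8.
King squares — b7: own knight; c7: attacked by Kb6; d7: attacked by Nf8; b8: attacked by Ra8; d8: attacked by Ra8.
Legal moves for Black: none.
In check with no legal moves → checkmate.

checkmate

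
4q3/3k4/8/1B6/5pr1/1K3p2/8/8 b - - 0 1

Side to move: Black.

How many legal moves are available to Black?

Black to move; king on d7.
In check: yes, from the white bishop on b5.
Legal moves: Kd8, Kc8, Ke7, Kc7, Ke6, Kd6.
Count: 6.

6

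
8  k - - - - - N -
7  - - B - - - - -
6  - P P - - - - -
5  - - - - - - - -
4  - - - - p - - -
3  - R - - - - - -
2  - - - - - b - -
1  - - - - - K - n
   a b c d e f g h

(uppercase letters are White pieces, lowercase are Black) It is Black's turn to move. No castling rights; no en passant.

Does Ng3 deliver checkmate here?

After Ng3: white king on f1; in check: yes, from the black knight on g3.
White has 4 legal replies: Kg2, Kxf2, Bxg3, Rxg3.
In check but a legal move exists → not checkmate.

no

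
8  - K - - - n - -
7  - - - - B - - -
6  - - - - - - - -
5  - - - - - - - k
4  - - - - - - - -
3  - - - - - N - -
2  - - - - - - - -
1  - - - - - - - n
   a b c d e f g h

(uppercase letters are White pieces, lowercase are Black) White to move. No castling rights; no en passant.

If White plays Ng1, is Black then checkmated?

no

After Ng1: black king on h5; in check: no.
Black is not in check, so this cannot be checkmate.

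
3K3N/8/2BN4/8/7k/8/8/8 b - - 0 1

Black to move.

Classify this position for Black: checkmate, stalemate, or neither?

neither

Black to move; black king on h4.
In check: no.
Legal moves for Black: Kh5, Kg5, Kg4, Kh3, Kg3.
Black has 5 legal moves and is not in check → neither.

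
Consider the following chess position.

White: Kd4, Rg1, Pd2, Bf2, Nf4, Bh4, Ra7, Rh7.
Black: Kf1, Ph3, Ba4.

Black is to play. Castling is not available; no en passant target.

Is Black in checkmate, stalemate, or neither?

checkmate

Black to move; black king on f1.
In check: yes, from the white rook on g1.
King squares — e1: attacked by Rg1; g1: attacked by Bf2; e2: attacked by Nf4; f2: attacked by Bh4; g2: attacked by Rg1.
Legal moves for Black: none.
In check with no legal moves → checkmate.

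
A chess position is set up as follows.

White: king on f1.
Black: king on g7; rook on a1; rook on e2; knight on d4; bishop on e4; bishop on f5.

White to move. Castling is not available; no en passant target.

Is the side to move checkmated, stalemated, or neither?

White to move; white king on f1.
In check: yes, from the black rook on a1.
King squares — e1: attacked by Ra1; g1: attacked by Ra1; e2: attacked by Nd4; f2: attacked by Re2; g2: attacked by Re2.
Legal moves for White: none.
In check with no legal moves → checkmate.

checkmate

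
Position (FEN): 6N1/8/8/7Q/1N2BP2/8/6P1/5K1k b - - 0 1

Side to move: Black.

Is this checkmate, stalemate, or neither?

checkmate

Black to move; black king on h1.
In check: yes, from the white queen on h5.
King squares — g1: attacked by Kf1; g2: attacked by Kf1; h2: attacked by Qh5.
Legal moves for Black: none.
In check with no legal moves → checkmate.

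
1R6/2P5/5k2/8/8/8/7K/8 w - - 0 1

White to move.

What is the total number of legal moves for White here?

23

White to move; king on h2.
In check: no.
Legal moves: Rh8, Rg8, Rf8+, Re8, Rd8, Rc8, Ra8, Rb7, Rb6+, Rb5, Rb4, Rb3, Rb2, Rb1, Kh3, Kg3, Kg2, Kh1, Kg1, c8=Q, c8=R, c8=B, c8=N.
Count: 23.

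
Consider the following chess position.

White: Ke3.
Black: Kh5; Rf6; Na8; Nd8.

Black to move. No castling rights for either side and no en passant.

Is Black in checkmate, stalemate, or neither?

neither

Black to move; black king on h5.
In check: no.
Legal moves for Black include: Nf7, Nb7, Ne6, Nc6, Nc7, Nb6, Rf8, Rf7, Rh6, Rg6, Re6+, Rd6, Rc6, Rb6, Ra6, Rf5, Rf4, Rf3+, ... (list truncated; more exist).
Black has legal moves and is not in check → neither.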